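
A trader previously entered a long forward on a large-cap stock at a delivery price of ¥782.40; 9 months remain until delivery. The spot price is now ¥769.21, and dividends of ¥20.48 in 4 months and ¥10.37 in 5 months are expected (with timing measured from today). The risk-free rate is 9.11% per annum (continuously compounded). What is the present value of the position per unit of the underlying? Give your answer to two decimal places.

¥8.63

PV(remaining dividends) I = 20.48·e^(−0.0911·4/12) + 10.37·e^(−0.0911·5/12) = 29.8512
Current forward F = (S − I)·e^(rT) = (769.21 − 29.8512)·e^(0.0911·9/12) = 739.3588 × 1.070713 = 791.6411
Value (long) = (F − K)·e^(−rT) = (791.6411 − 782.40) × 0.933957 = 8.6308
Value = ¥8.63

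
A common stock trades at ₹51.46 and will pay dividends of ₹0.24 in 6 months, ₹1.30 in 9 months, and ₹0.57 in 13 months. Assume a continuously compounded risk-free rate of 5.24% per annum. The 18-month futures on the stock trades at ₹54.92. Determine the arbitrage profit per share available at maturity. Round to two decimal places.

PV(dividends) I = 0.24·e^(−0.0524·6/12) + 1.30·e^(−0.0524·9/12) + 0.57·e^(−0.0524·13/12) = 2.0222
Fair futures F* = (S − I)·e^(rT) = (51.46 − 2.0222)·e^0.078600 = 49.4378 × 1.081772 = 53.4804
Market ₹54.92 > fair 53.4804: forward overpriced → cash-and-carry (borrow at r, buy the stock and collect the dividends, short the forward).
Profit at T = |F_mkt − F*| = |54.92 − 53.4804| = ₹1.44 per share

₹1.44 per share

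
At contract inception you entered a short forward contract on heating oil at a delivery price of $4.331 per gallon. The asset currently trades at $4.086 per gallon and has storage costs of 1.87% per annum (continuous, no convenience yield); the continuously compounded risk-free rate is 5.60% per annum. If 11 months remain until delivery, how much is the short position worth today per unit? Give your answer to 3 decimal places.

Current fair forward for the remaining 11 months: F = S·e^((r + u)·T), (r + u) = 0.0560 + 0.0187 = 0.0747
F = 4.086 · e^(0.0747 × 11/12) = 4.086 × 1.070874 = 4.3756
Value of long forward = (F − K)·e^(−rT) = (4.3756 − 4.331) · e^(−0.0560·11/12)
= 0.0446 × 0.949962 = 0.042
Short position value = −(long value) = -$0.042

-$0.042 per gallon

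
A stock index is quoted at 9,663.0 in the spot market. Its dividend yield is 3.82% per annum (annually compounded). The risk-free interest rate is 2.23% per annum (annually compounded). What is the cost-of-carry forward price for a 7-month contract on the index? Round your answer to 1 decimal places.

F = S · (1+r)^T / (1+q)^T
= 9663.0 × 1.012949 / 1.022109 = 9663.0 × 0.991038
F = 9,576.4

9,576.4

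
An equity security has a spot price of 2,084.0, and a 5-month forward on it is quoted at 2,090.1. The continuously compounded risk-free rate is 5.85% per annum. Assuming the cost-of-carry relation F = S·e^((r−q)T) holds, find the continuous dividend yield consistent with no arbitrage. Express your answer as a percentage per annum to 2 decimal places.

5.15%

From F = S·e^((r−q)T): (r − q) = ln(F/S)/T
ln(2090.1/2084.0) = ln(1.002927) = 0.002923
(r − q) = 0.002923 / (5/12) = 0.007015
q = r − ln(F/S)/T = 0.0585 − 0.007015 = 0.051485
q = 5.15%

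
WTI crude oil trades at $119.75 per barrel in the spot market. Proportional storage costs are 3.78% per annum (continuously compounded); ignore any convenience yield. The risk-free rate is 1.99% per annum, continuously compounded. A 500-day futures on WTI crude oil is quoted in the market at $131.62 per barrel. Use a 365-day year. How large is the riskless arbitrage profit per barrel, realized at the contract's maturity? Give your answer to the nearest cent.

$2.02 per barrel

Fair futures: F* = S·e^(carry·T), with carry = (r + u) = 0.0199 + 0.0378 = 0.0577
F* = 119.75 · e^(0.0577 × 500/365) = 119.75 · e^0.079041 = 119.75 × 1.082249 = $129.5993
Market $131.62 > fair $129.5993: forward overpriced → cash-and-carry (buy spot, short the forward).
At maturity, profit = |F_mkt − F*| = |131.62 − 129.5993| = $2.02 per barrel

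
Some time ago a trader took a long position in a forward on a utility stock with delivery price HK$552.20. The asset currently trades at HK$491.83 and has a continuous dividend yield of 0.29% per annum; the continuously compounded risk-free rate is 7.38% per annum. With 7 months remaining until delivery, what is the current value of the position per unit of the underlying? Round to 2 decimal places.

-HK$37.93

Current fair forward for the remaining 7 months: F = S·e^((r − q)·T), (r − q) = 0.0738 − 0.0029 = 0.0709
F = 491.83 · e^(0.0709 × 7/12) = 491.83 × 1.042226 = 512.5980
Value of long forward = (F − K)·e^(−rT) = (512.5980 − 552.20) · e^(−0.0738·7/12)
= -39.6020 × 0.957863 = -37.93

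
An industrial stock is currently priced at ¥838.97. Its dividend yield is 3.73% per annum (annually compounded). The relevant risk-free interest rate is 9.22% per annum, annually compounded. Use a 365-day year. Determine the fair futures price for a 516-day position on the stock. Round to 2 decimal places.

F = S · (1+r)^T / (1+q)^T
= 838.97 × 1.132786 / 1.053135 = 838.97 × 1.075632
F = ¥902.42

¥902.42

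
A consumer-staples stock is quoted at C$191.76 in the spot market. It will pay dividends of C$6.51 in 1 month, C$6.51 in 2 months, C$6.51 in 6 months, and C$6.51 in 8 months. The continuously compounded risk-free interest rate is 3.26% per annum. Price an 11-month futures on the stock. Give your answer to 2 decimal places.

C$171.05

PV(dividends) I = 6.51·e^(−0.0326·1/12) + 6.51·e^(−0.0326·2/12) + 6.51·e^(−0.0326·6/12) + 6.51·e^(−0.0326·8/12)
I = 6.4923 + 6.4747 + 6.4047 + 6.3700 = 25.7417
F = (S − I)·e^(rT) = (191.76 − 25.7417) · e^(0.0326·11/12)
= 166.0183 · e^0.029883 = 166.0183 × 1.030334 = C$171.05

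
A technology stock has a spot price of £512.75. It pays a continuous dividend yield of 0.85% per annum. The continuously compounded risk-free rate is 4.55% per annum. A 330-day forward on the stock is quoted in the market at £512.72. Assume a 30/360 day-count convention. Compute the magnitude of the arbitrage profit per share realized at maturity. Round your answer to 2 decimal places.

Fair forward: F* = S·e^(carry·T), with carry = (r − q) = 0.0455 − 0.0085 = 0.0370
F* = 512.75 · e^(0.0370 × 330/360) = 512.75 · e^0.033917 = 512.75 × 1.034499 = £530.4394
Market £512.72 < fair £530.4394: forward underpriced → reverse cash-and-carry (short spot, go long the forward).
At maturity, profit = |F_mkt − F*| = |512.72 − 530.4394| = £17.72 per share

£17.72 per share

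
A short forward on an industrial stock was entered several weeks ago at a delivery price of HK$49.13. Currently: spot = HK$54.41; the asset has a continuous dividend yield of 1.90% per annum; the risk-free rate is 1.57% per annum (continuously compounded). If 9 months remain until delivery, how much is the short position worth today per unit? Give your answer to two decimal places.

-HK$5.09

Current fair forward for the remaining 9 months: F = S·e^((r − q)·T), (r − q) = 0.0157 − 0.0190 = -0.0033
F = 54.41 · e^(-0.0033 × 9/12) = 54.41 × 0.997528 = 54.2755
Value of long forward = (F − K)·e^(−rT) = (54.2755 − 49.13) · e^(−0.0157·9/12)
= 5.1455 × 0.988294 = 5.09
Short position value = −(long value) = -HK$5.09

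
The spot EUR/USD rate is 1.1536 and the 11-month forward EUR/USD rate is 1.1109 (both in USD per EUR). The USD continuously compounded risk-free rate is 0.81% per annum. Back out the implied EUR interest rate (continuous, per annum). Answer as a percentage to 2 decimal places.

4.92%

F = S·e^((r_USD − r_EUR)T) ⇒ r_EUR = r_USD − ln(F/S)/T
ln(1.1109/1.1536) = -0.037717; /(11/12) = -0.041146
r_EUR = 0.0081 + 0.041146 = 0.049246
r_EUR = 4.92%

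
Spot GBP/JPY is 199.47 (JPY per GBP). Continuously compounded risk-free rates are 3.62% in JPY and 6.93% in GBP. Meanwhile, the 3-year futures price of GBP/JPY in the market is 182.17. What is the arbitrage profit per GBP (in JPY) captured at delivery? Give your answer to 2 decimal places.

Fair futures: F* = S·e^(carry·T), with carry = (r_JPY − r_GBP) = 0.0362 − 0.0693 = -0.0331
F* = 199.47 · e^(-0.0331 × 3) = 199.47 · e^-0.099300 = 199.47 × 0.905471 = 180.6143
Market 182.17 > fair 180.6143: forward overpriced → cash-and-carry (buy spot, short the forward).
At maturity, profit = |F_mkt − F*| = |182.17 − 180.6143| = 1.56 per GBP (in JPY)

1.56 per GBP (in JPY)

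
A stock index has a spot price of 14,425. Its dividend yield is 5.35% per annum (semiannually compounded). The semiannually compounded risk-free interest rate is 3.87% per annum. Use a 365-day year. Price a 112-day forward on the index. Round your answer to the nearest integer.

14,361

F = S · (1+r/2)^(2T) / (1+q/2)^(2T)
= 14425 × 1.011831 / 1.016333 = 14425 × 0.995570
F = 14,361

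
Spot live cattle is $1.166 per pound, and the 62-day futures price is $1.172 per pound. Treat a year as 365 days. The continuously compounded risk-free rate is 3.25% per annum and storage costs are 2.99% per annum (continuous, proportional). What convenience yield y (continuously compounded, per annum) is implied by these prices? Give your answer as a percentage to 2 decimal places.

3.22%

F = S·e^((r+u−y)T) ⇒ (r+u−y) = ln(F/S)/T
ln(1.172/1.166) = 0.005133; /T ⇒ 0.030218
y = r + u − ln(F/S)/T = 0.0325 + 0.0299 − 0.030218 = 0.032182
y = 3.22%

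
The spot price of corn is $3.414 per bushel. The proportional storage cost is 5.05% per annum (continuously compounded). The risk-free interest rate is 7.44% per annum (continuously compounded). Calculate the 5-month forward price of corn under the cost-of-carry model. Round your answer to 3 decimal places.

$3.596 per bushel

Net carry = r + u − y = 0.0744 + 0.0505 − 0.0000 = 0.1249
F = S·e^((r+u−y)T) = 3.414 · e^(0.1249 × 5/12) = 3.414 · e^0.052042
= 3.414 × 1.053420 = $3.596 per bushel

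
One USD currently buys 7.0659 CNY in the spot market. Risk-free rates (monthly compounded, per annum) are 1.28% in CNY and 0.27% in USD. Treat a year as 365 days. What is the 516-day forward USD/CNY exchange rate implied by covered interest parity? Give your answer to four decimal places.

7.1674

By covered interest parity, F = S · (1+r_CNY/12)^(12T) / (1+r_USD/12)^(12T)
= 7.0659 × 1.018250 / 1.003824 = 7.0659 × 1.014371
F = 7.1674 CNY per USD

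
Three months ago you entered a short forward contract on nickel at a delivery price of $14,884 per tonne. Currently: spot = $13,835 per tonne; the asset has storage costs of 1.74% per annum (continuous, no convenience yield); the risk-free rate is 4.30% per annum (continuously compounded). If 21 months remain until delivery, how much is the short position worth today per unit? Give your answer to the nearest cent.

Current fair forward for the remaining 21 months: F = S·e^((r + u)·T), (r + u) = 0.0430 + 0.0174 = 0.0604
F = 13835 · e^(0.0604 × 21/12) = 13835 × 1.11148838 = 15377.4417
Value of long forward = (F − K)·e^(−rT) = (15377.4417 − 14884) · e^(−0.0430·21/12)
= 493.4417 × 0.92751158 = 457.67
Short position value = −(long value) = -$457.67

-$457.67 per tonne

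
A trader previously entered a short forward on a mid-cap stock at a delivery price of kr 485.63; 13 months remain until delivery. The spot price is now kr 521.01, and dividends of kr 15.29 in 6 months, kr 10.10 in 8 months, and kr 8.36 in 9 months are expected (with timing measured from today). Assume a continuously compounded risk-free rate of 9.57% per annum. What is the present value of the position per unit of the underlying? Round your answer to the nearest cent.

-kr 51.37

PV(remaining dividends) I = 15.29·e^(−0.0957·6/12) + 10.10·e^(−0.0957·8/12) + 8.36·e^(−0.0957·9/12) = 31.8323
Current forward F = (S − I)·e^(rT) = (521.01 − 31.8323)·e^(0.0957·13/12) = 489.1777 × 1.109240 = 542.6155
Value (long) = (F − K)·e^(−rT) = (542.6155 − 485.63) × 0.901518 = 51.3735
Short position value = −(long value) = -kr 51.37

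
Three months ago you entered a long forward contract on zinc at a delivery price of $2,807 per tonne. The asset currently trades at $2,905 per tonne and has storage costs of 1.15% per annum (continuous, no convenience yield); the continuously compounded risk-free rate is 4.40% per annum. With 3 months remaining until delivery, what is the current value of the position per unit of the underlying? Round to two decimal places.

Current fair forward for the remaining 3 months: F = S·e^((r + u)·T), (r + u) = 0.0440 + 0.0115 = 0.0555
F = 2905 · e^(0.0555 × 3/12) = 2905 × 1.01397170 = 2945.5878
Value of long forward = (F − K)·e^(−rT) = (2945.5878 − 2807) · e^(−0.0440·3/12)
= 138.5878 × 0.98906028 = 137.07

$137.07 per tonne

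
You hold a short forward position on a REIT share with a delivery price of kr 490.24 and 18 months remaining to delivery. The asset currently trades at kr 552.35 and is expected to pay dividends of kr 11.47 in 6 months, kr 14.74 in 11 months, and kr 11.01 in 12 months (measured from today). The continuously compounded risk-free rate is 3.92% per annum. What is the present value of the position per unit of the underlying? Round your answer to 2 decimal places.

PV(remaining dividends) I = 11.47·e^(−0.0392·6/12) + 14.74·e^(−0.0392·11/12) + 11.01·e^(−0.0392·12/12) = 36.0539
Current forward F = (S − I)·e^(rT) = (552.35 − 36.0539)·e^(0.0392·18/12) = 516.2961 × 1.060563 = 547.5645
Value (long) = (F − K)·e^(−rT) = (547.5645 − 490.24) × 0.942895 = 54.0510
Short position value = −(long value) = -kr 54.05

-kr 54.05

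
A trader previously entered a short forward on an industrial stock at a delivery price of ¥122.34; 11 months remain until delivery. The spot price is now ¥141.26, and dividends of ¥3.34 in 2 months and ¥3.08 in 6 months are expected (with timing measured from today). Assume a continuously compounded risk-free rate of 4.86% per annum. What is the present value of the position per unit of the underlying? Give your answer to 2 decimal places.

PV(remaining dividends) I = 3.34·e^(−0.0486·2/12) + 3.08·e^(−0.0486·6/12) = 6.3191
Current forward F = (S − I)·e^(rT) = (141.26 − 6.3191)·e^(0.0486·11/12) = 134.9409 × 1.045557 = 141.0884
Value (long) = (F − K)·e^(−rT) = (141.0884 − 122.34) × 0.956428 = 17.9315
Short position value = −(long value) = -¥17.93

-¥17.93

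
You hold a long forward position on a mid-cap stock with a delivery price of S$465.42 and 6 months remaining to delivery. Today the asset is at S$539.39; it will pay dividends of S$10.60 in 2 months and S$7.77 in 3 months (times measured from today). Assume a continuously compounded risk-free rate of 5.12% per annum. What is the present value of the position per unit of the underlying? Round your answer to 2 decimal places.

S$67.55

PV(remaining dividends) I = 10.60·e^(−0.0512·2/12) + 7.77·e^(−0.0512·3/12) = 18.1811
Current forward F = (S − I)·e^(rT) = (539.39 − 18.1811)·e^(0.0512·6/12) = 521.2089 × 1.025930 = 534.7238
Value (long) = (F − K)·e^(−rT) = (534.7238 − 465.42) × 0.974725 = 67.5521
Value = S$67.55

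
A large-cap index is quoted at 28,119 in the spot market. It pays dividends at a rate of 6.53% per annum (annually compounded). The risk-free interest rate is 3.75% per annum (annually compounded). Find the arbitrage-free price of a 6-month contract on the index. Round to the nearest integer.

F = S · (1+r)^T / (1+q)^T
= 28119 × 1.018577 / 1.032134 = 28119 × 0.986865
F = 27,750

27,750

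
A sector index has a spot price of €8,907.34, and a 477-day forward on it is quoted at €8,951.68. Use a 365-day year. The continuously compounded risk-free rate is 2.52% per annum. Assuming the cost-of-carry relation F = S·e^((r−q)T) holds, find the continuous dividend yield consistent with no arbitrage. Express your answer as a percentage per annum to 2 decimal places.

From F = S·e^((r−q)T): (r − q) = ln(F/S)/T
ln(8951.68/8907.34) = ln(1.004978) = 0.004966
(r − q) = 0.004966 / (477/365) = 0.003800
q = r − ln(F/S)/T = 0.0252 − 0.003800 = 0.021400
q = 2.14%

2.14%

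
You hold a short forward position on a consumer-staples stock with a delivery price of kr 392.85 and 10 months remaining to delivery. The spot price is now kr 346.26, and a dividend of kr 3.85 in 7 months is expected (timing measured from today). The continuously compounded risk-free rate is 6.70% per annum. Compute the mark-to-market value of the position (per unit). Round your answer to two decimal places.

kr 28.96

PV(remaining dividends) I = 3.85·e^(−0.0670·7/12) = 3.7024
Current forward F = (S − I)·e^(rT) = (346.26 − 3.7024)·e^(0.0670·10/12) = 342.5576 × 1.057421 = 362.2276
Value (long) = (F − K)·e^(−rT) = (362.2276 − 392.85) × 0.945697 = -28.9595
Short position value = −(long value) = kr 28.96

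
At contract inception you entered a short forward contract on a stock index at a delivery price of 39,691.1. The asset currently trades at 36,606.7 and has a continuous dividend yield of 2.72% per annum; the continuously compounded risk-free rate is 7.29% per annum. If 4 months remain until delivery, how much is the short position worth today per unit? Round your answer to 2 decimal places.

Current fair forward for the remaining 4 months: F = S·e^((r − q)·T), (r − q) = 0.0729 − 0.0272 = 0.0457
F = 36606.7 · e^(0.0457 × 4/12) = 36606.7 × 1.01534995 = 37168.6110
Value of long forward = (F − K)·e^(−rT) = (37168.6110 − 39691.1) · e^(−0.0729·4/12)
= -2522.4890 × 0.97599287 = -2461.93
Short position value = −(long value) = 2461.93

2461.93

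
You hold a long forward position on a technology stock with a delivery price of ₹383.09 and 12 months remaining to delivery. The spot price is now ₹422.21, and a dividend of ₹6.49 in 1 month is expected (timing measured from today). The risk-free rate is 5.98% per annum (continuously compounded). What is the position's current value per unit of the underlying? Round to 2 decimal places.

PV(remaining dividends) I = 6.49·e^(−0.0598·1/12) = 6.4577
Current forward F = (S − I)·e^(rT) = (422.21 − 6.4577)·e^(0.0598·12/12) = 415.7523 × 1.061624 = 441.3726
Value (long) = (F − K)·e^(−rT) = (441.3726 − 383.09) × 0.941953 = 54.8995
Value = ₹54.90

₹54.90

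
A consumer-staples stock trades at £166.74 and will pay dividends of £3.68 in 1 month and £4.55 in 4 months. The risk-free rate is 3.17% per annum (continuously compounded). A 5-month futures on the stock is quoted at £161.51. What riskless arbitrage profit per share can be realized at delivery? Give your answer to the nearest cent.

PV(dividends) I = 3.68·e^(−0.0317·1/12) + 4.55·e^(−0.0317·4/12) = 8.1725
Fair futures F* = (S − I)·e^(rT) = (166.74 − 8.1725)·e^0.013208 = 158.5675 × 1.013296 = 160.6758
Market £161.51 > fair 160.6758: forward overpriced → cash-and-carry (borrow at r, buy the stock and collect the dividends, short the forward).
Profit at T = |F_mkt − F*| = |161.51 − 160.6758| = £0.83 per share

£0.83 per share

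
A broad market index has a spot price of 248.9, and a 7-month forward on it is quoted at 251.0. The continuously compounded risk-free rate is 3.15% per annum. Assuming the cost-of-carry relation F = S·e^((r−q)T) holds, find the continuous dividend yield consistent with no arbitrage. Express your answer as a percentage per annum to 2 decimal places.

From F = S·e^((r−q)T): (r − q) = ln(F/S)/T
ln(251.0/248.9) = ln(1.008437) = 0.008402
(r − q) = 0.008402 / (7/12) = 0.014403
q = r − ln(F/S)/T = 0.0315 − 0.014403 = 0.017097
q = 1.71%

1.71%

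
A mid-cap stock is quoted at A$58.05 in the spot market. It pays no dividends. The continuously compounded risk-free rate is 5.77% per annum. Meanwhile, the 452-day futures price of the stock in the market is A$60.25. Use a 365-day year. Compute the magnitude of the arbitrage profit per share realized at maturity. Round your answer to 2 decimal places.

Fair futures: F* = S·e^(carry·T), with carry = r = 0.0577
F* = 58.05 · e^(0.0577 × 452/365) = 58.05 · e^0.071453 = 58.05 × 1.074068 = A$62.3496
Market A$60.25 < fair A$62.3496: forward underpriced → reverse cash-and-carry (short spot, go long the forward).
At maturity, profit = |F_mkt − F*| = |60.25 − 62.3496| = A$2.10 per share

A$2.10 per share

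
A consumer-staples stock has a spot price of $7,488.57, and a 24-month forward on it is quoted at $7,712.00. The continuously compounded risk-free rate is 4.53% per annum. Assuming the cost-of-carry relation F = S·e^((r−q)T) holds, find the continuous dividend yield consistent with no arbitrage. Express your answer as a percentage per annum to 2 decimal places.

From F = S·e^((r−q)T): (r − q) = ln(F/S)/T
ln(7712.00/7488.57) = ln(1.029836) = 0.029400
(r − q) = 0.029400 / (24/12) = 0.014700
q = r − ln(F/S)/T = 0.0453 − 0.014700 = 0.030600
q = 3.06%

3.06%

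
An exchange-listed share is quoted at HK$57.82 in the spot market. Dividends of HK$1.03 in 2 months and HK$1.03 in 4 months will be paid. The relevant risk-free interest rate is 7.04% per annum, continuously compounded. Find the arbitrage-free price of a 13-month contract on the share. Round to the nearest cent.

PV(dividends) I = 1.03·e^(−0.0704·2/12) + 1.03·e^(−0.0704·4/12)
I = 1.0180 + 1.0061 = 2.0241
F = (S − I)·e^(rT) = (57.82 − 2.0241) · e^(0.0704·13/12)
= 55.7959 · e^0.076267 = 55.7959 × 1.079251 = HK$60.22

HK$60.22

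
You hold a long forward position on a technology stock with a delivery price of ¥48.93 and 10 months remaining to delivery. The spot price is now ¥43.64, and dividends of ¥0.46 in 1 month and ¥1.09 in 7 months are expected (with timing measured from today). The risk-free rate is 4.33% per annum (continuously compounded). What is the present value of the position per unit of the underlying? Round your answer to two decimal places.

-¥5.08

PV(remaining dividends) I = 0.46·e^(−0.0433·1/12) + 1.09·e^(−0.0433·7/12) = 1.5212
Current forward F = (S − I)·e^(rT) = (43.64 − 1.5212)·e^(0.0433·10/12) = 42.1188 × 1.036742 = 43.6663
Value (long) = (F − K)·e^(−rT) = (43.6663 − 48.93) × 0.964560 = -5.0772
Value = -¥5.08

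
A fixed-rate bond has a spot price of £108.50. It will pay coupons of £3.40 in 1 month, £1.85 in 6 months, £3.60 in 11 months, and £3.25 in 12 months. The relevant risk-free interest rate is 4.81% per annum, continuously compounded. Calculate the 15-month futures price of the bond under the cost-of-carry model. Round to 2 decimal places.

£102.76

PV(coupons) I = 3.40·e^(−0.0481·1/12) + 1.85·e^(−0.0481·6/12) + 3.60·e^(−0.0481·11/12) + 3.25·e^(−0.0481·12/12)
I = 3.3864 + 1.8060 + 3.4447 + 3.0974 = 11.7345
F = (S − I)·e^(rT) = (108.50 − 11.7345) · e^(0.0481·15/12)
= 96.7655 · e^0.060125 = 96.7655 × 1.061969 = £102.76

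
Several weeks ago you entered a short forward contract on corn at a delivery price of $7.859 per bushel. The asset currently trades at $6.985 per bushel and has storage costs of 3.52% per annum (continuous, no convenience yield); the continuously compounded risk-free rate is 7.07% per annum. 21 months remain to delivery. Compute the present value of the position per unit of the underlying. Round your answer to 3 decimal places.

Current fair forward for the remaining 21 months: F = S·e^((r + u)·T), (r + u) = 0.0707 + 0.0352 = 0.1059
F = 6.985 · e^(0.1059 × 21/12) = 6.985 × 1.203610 = 8.4072
Value of long forward = (F − K)·e^(−rT) = (8.4072 − 7.859) · e^(−0.0707·21/12)
= 0.5482 × 0.883623 = 0.484
Short position value = −(long value) = -$0.484

-$0.484 per bushel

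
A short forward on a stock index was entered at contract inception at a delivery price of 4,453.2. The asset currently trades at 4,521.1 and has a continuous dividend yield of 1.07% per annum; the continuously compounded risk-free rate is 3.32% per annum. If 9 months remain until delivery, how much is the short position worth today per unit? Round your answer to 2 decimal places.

-141.28

Current fair forward for the remaining 9 months: F = S·e^((r − q)·T), (r − q) = 0.0332 − 0.0107 = 0.0225
F = 4521.1 · e^(0.0225 × 9/12) = 4521.1 × 1.01701819 = 4598.0409
Value of long forward = (F − K)·e^(−rT) = (4598.0409 − 4453.2) · e^(−0.0332·9/12)
= 144.8409 × 0.97540745 = 141.28
Short position value = −(long value) = -141.28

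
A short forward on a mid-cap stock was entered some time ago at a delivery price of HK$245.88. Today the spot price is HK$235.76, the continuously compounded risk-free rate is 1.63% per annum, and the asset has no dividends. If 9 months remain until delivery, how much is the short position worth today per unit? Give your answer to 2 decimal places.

HK$7.13

Current fair forward for the remaining 9 months: F = S·e^(r·T), r = 0.0163
F = 235.76 · e^(0.0163 × 9/12) = 235.76 × 1.012300 = 238.6598
Value of long forward = (F − K)·e^(−rT) = (238.6598 − 245.88) · e^(−0.0163·9/12)
= -7.2202 × 0.987849 = -7.13
Short position value = −(long value) = HK$7.13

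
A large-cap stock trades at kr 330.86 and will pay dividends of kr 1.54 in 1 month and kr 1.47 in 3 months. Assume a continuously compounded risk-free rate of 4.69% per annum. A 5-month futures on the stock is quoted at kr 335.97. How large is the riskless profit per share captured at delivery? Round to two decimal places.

PV(dividends) I = 1.54·e^(−0.0469·1/12) + 1.47·e^(−0.0469·3/12) = 2.9869
Fair futures F* = (S − I)·e^(rT) = (330.86 − 2.9869)·e^0.019542 = 327.8731 × 1.019734 = 334.3433
Market kr 335.97 > fair 334.3433: forward overpriced → cash-and-carry (borrow at r, buy the stock and collect the dividends, short the forward).
Profit at T = |F_mkt − F*| = |335.97 − 334.3433| = kr 1.63 per share

kr 1.63 per share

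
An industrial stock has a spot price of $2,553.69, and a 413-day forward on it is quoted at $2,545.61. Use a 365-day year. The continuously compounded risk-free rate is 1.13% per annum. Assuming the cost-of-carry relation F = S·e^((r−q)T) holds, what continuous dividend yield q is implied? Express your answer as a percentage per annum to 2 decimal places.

1.41%

From F = S·e^((r−q)T): (r − q) = ln(F/S)/T
ln(2545.61/2553.69) = ln(0.996836) = -0.003169
(r − q) = -0.003169 / (413/365) = -0.002801
q = r − ln(F/S)/T = 0.0113 + 0.002801 = 0.014101
q = 1.41%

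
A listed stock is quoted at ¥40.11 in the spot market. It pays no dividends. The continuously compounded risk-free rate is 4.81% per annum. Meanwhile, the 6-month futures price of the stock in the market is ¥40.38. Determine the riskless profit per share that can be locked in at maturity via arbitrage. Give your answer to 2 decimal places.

¥0.71 per share

Fair futures: F* = S·e^(carry·T), with carry = r = 0.0481
F* = 40.11 · e^(0.0481 × 6/12) = 40.11 · e^0.024050 = 40.11 × 1.024342 = ¥41.0864
Market ¥40.38 < fair ¥41.0864: forward underpriced → reverse cash-and-carry (short spot, go long the forward).
At maturity, profit = |F_mkt − F*| = |40.38 − 41.0864| = ¥0.71 per share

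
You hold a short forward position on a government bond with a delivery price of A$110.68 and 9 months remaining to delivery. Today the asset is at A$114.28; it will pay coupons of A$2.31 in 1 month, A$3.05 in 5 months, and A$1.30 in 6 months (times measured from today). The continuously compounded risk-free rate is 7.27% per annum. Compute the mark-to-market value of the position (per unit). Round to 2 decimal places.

PV(remaining coupons) I = 2.31·e^(−0.0727·1/12) + 3.05·e^(−0.0727·5/12) + 1.30·e^(−0.0727·6/12) = 6.5086
Current forward F = (S − I)·e^(rT) = (114.28 − 6.5086)·e^(0.0727·9/12) = 107.7714 × 1.056039 = 113.8108
Value (long) = (F − K)·e^(−rT) = (113.8108 − 110.68) × 0.946935 = 2.9647
Short position value = −(long value) = -A$2.96

-A$2.96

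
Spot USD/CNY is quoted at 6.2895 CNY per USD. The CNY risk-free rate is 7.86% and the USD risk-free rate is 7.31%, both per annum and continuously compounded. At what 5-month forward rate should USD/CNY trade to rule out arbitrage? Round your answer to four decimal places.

F = S·e^((r_CNY − r_USD)T) = 6.2895 · e^((0.0786 − 0.0731) × 5/12)
= 6.2895 · e^0.002292 = 6.2895 × 1.002295
F = 6.3039 CNY per USD

6.3039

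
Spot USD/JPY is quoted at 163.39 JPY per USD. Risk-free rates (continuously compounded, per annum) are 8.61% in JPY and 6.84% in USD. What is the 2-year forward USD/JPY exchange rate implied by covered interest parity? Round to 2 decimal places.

169.28

F = S·e^((r_JPY − r_USD)T) = 163.39 · e^((0.0861 − 0.0684) × 2)
= 163.39 · e^0.035400 = 163.39 × 1.036034
F = 169.28 JPY per USD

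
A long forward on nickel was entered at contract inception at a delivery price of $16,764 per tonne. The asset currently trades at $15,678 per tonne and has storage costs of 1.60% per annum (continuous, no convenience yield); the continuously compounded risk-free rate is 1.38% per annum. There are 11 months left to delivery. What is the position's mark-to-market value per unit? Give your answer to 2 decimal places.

-$643.63 per tonne

Current fair forward for the remaining 11 months: F = S·e^((r + u)·T), (r + u) = 0.0138 + 0.0160 = 0.0298
F = 15678 · e^(0.0298 × 11/12) = 15678 × 1.02769319 = 16112.1738
Value of long forward = (F − K)·e^(−rT) = (16112.1738 − 16764) · e^(−0.0138·11/12)
= -651.8262 × 0.98742967 = -643.63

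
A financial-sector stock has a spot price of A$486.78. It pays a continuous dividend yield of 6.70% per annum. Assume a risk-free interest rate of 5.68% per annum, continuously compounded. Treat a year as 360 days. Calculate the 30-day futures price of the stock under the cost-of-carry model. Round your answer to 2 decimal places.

A$486.37

F = S·e^((r − q)T) = 486.78 · e^((0.0568 − 0.0670) × 30/360)
= 486.78 · e^-0.000850 = 486.78 × 0.999150
F = A$486.37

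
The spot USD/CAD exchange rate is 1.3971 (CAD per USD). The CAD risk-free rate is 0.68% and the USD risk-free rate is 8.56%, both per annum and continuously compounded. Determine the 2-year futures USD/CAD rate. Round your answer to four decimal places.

1.1934

F = S·e^((r_CAD − r_USD)T) = 1.3971 · e^((0.0068 − 0.0856) × 2)
= 1.3971 · e^-0.157600 = 1.3971 × 0.854191
F = 1.1934 CAD per USD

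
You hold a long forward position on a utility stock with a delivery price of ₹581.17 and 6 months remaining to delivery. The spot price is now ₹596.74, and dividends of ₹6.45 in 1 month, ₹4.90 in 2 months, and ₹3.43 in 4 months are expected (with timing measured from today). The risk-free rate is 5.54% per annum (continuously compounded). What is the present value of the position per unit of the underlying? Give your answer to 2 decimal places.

₹16.80

PV(remaining dividends) I = 6.45·e^(−0.0554·1/12) + 4.90·e^(−0.0554·2/12) + 3.43·e^(−0.0554·4/12) = 14.6425
Current forward F = (S − I)·e^(rT) = (596.74 − 14.6425)·e^(0.0554·6/12) = 582.0975 × 1.028087 = 598.4469
Value (long) = (F − K)·e^(−rT) = (598.4469 − 581.17) × 0.972680 = 16.8049
Value = ₹16.80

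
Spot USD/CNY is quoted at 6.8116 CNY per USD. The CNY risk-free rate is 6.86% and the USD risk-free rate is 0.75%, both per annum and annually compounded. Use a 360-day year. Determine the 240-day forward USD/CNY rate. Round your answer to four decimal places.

7.0843

By covered interest parity, F = S · (1+r_CNY)^T / (1+r_USD)^T
= 6.8116 × 1.045226 / 1.004994 = 6.8116 × 1.040032
F = 7.0843 CNY per USD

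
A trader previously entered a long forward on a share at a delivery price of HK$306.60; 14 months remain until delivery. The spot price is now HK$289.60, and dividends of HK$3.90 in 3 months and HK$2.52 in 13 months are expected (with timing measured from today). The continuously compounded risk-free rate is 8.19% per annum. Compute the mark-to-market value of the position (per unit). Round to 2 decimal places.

HK$4.81

PV(remaining dividends) I = 3.90·e^(−0.0819·3/12) + 2.52·e^(−0.0819·13/12) = 6.1270
Current forward F = (S − I)·e^(rT) = (289.60 − 6.1270)·e^(0.0819·14/12) = 283.4730 × 1.100264 = 311.8951
Value (long) = (F − K)·e^(−rT) = (311.8951 − 306.60) × 0.908873 = 4.8126
Value = HK$4.81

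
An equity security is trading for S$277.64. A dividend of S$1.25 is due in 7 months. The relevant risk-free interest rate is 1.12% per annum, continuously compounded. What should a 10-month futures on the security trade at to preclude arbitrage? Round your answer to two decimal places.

PV(dividends) I = 1.25·e^(−0.0112·7/12)
I = 1.2419
F = (S − I)·e^(rT) = (277.64 − 1.2419) · e^(0.0112·10/12)
= 276.3981 · e^0.009333 = 276.3981 × 1.009377 = S$278.99

S$278.99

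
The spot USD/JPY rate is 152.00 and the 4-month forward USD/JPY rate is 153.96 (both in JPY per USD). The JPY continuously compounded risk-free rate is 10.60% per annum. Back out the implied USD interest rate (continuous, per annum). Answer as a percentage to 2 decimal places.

F = S·e^((r_JPY − r_USD)T) ⇒ r_USD = r_JPY − ln(F/S)/T
ln(153.96/152.00) = 0.012812; /(4/12) = 0.038436
r_USD = 0.1060 − 0.038436 = 0.067564
r_USD = 6.76%

6.76%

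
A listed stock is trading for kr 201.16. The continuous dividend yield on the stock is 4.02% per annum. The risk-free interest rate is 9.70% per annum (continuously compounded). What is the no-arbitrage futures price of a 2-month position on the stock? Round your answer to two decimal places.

F = S·e^((r − q)T) = 201.16 · e^((0.0970 − 0.0402) × 2/12)
= 201.16 · e^0.009467 = 201.16 × 1.009512
F = kr 203.07

kr 203.07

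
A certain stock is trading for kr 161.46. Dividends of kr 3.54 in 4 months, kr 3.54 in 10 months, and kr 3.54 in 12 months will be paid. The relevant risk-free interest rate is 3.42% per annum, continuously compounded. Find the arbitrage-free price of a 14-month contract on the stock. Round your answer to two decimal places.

PV(dividends) I = 3.54·e^(−0.0342·4/12) + 3.54·e^(−0.0342·10/12) + 3.54·e^(−0.0342·12/12)
I = 3.4999 + 3.4405 + 3.4210 = 10.3614
F = (S − I)·e^(rT) = (161.46 − 10.3614) · e^(0.0342·14/12)
= 151.0986 · e^0.039900 = 151.0986 × 1.040707 = kr 157.25

kr 157.25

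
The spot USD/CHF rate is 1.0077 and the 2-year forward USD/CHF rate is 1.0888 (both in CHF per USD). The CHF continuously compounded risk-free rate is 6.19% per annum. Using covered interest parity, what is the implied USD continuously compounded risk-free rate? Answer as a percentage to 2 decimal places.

2.32%

F = S·e^((r_CHF − r_USD)T) ⇒ r_USD = r_CHF − ln(F/S)/T
ln(1.0888/1.0077) = 0.077406; /(2) = 0.038703
r_USD = 0.0619 − 0.038703 = 0.023197
r_USD = 2.32%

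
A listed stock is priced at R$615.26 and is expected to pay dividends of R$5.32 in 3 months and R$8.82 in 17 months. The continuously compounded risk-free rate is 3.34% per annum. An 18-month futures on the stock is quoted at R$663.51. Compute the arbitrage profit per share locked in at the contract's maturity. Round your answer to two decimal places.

R$31.03 per share

PV(dividends) I = 5.32·e^(−0.0334·3/12) + 8.82·e^(−0.0334·17/12) = 13.6881
Fair futures F* = (S − I)·e^(rT) = (615.26 − 13.6881)·e^0.050100 = 601.5719 × 1.051376 = 632.4783
Market R$663.51 > fair 632.4783: forward overpriced → cash-and-carry (borrow at r, buy the stock and collect the dividends, short the forward).
Profit at T = |F_mkt − F*| = |663.51 − 632.4783| = R$31.03 per share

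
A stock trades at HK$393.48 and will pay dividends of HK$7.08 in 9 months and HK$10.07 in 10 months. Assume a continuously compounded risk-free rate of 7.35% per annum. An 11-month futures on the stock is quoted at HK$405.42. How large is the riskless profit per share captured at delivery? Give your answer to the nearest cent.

PV(dividends) I = 7.08·e^(−0.0735·9/12) + 10.07·e^(−0.0735·10/12) = 16.1720
Fair futures F* = (S − I)·e^(rT) = (393.48 − 16.1720)·e^0.067375 = 377.3080 × 1.069697 = 403.6052
Market HK$405.42 > fair 403.6052: forward overpriced → cash-and-carry (borrow at r, buy the stock and collect the dividends, short the forward).
Profit at T = |F_mkt − F*| = |405.42 − 403.6052| = HK$1.81 per share

HK$1.81 per share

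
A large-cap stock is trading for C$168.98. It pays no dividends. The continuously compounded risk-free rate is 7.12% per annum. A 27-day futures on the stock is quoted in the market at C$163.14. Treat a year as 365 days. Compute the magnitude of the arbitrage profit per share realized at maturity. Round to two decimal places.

Fair futures: F* = S·e^(carry·T), with carry = r = 0.0712
F* = 168.98 · e^(0.0712 × 27/365) = 168.98 · e^0.005267 = 168.98 × 1.005281 = C$169.8724
Market C$163.14 < fair C$169.8724: forward underpriced → reverse cash-and-carry (short spot, go long the forward).
At maturity, profit = |F_mkt − F*| = |163.14 − 169.8724| = C$6.73 per share

C$6.73 per share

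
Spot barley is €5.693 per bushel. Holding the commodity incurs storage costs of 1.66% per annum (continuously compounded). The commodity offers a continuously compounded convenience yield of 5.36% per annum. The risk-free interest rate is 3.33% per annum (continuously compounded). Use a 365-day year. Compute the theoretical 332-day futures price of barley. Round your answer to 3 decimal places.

Net carry = r + u − y = 0.0333 + 0.0166 − 0.0536 = -0.0037
F = S·e^((r+u−y)T) = 5.693 · e^(-0.0037 × 332/365) = 5.693 · e^-0.003365
= 5.693 × 0.996641 = €5.674 per bushel

€5.674 per bushel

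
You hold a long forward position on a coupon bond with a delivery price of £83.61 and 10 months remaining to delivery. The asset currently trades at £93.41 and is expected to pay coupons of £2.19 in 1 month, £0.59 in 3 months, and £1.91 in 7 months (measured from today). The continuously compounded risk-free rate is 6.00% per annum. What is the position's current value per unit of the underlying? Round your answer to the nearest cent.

PV(remaining coupons) I = 2.19·e^(−0.0600·1/12) + 0.59·e^(−0.0600·3/12) + 1.91·e^(−0.0600·7/12) = 4.6046
Current forward F = (S − I)·e^(rT) = (93.41 − 4.6046)·e^(0.0600·10/12) = 88.8054 × 1.051271 = 93.3585
Value (long) = (F − K)·e^(−rT) = (93.3585 − 83.61) × 0.951229 = 9.2731
Value = £9.27

£9.27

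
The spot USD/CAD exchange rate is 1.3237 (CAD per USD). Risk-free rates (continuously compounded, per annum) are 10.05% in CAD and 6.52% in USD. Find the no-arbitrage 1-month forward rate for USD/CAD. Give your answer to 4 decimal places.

1.3276

F = S·e^((r_CAD − r_USD)T) = 1.3237 · e^((0.1005 − 0.0652) × 1/12)
= 1.3237 · e^0.002942 = 1.3237 × 1.002946
F = 1.3276 CAD per USD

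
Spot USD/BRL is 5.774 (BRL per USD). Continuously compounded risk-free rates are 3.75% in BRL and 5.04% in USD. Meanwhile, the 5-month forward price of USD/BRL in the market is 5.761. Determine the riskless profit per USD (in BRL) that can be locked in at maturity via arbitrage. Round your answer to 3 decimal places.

0.018 per USD (in BRL)

Fair forward: F* = S·e^(carry·T), with carry = (r_BRL − r_USD) = 0.0375 − 0.0504 = -0.0129
F* = 5.774 · e^(-0.0129 × 5/12) = 5.774 · e^-0.005375 = 5.774 × 0.994639 = 5.7430
Market 5.761 > fair 5.7430: forward overpriced → cash-and-carry (buy spot, short the forward).
At maturity, profit = |F_mkt − F*| = |5.761 − 5.7430| = 0.018 per USD (in BRL)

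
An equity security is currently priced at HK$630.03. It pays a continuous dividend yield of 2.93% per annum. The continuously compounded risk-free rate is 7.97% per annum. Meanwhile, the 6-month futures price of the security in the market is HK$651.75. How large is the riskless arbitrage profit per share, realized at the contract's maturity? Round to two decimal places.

HK$5.64 per share

Fair futures: F* = S·e^(carry·T), with carry = (r − q) = 0.0797 − 0.0293 = 0.0504
F* = 630.03 · e^(0.0504 × 6/12) = 630.03 · e^0.025200 = 630.03 × 1.025520 = HK$646.1084
Market HK$651.75 > fair HK$646.1084: forward overpriced → cash-and-carry (buy spot, short the forward).
At maturity, profit = |F_mkt − F*| = |651.75 − 646.1084| = HK$5.64 per share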